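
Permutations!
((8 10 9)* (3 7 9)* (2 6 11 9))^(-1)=((2 6 11 9 8 10 3 7))^(-1)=(2 7 3 10 8 9 11 6)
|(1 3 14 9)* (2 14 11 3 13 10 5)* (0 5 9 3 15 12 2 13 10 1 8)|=|(0 5 13 1 10 9 8)(2 14 3 11 15 12)|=42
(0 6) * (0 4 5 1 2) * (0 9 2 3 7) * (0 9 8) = (0 6 4 5 1 3 7 9 2 8) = [6, 3, 8, 7, 5, 1, 4, 9, 0, 2]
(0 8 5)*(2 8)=(0 2 8 5)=[2, 1, 8, 3, 4, 0, 6, 7, 5]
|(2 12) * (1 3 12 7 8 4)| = 7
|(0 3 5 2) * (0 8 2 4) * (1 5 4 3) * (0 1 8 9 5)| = |(0 8 2 9 5 3 4 1)| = 8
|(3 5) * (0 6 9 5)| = 5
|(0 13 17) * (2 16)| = 6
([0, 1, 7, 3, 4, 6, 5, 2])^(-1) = [0, 1, 7, 3, 4, 6, 5, 2]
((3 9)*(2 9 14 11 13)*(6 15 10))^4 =((2 9 3 14 11 13)(6 15 10))^4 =(2 11 3)(6 15 10)(9 13 14)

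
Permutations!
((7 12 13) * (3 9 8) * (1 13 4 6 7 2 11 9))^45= (1 11 3 2 8 13 9)(4 6 7 12)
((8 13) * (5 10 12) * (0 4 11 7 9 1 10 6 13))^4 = (0 9 5)(1 6 4)(7 12 8)(10 13 11)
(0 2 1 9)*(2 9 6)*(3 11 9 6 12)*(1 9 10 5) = (0 6 2 9)(1 12 3 11 10 5) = [6, 12, 9, 11, 4, 1, 2, 7, 8, 0, 5, 10, 3]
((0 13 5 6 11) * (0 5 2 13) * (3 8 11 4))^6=(13)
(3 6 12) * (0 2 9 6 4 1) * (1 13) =[2, 0, 9, 4, 13, 5, 12, 7, 8, 6, 10, 11, 3, 1] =(0 2 9 6 12 3 4 13 1)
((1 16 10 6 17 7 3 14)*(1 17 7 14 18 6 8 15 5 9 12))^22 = ((1 16 10 8 15 5 9 12)(3 18 6 7)(14 17))^22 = (1 9 15 10)(3 6)(5 8 16 12)(7 18)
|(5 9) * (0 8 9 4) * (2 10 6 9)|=|(0 8 2 10 6 9 5 4)|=8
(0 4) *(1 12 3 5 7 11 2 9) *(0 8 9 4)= [0, 12, 4, 5, 8, 7, 6, 11, 9, 1, 10, 2, 3]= (1 12 3 5 7 11 2 4 8 9)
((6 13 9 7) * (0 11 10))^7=((0 11 10)(6 13 9 7))^7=(0 11 10)(6 7 9 13)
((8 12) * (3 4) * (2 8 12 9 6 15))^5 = (15)(3 4)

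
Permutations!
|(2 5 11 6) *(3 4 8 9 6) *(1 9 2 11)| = 9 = |(1 9 6 11 3 4 8 2 5)|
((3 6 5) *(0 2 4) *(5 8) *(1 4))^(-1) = ((0 2 1 4)(3 6 8 5))^(-1) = (0 4 1 2)(3 5 8 6)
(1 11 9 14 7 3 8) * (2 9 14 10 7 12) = (1 11 14 12 2 9 10 7 3 8) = [0, 11, 9, 8, 4, 5, 6, 3, 1, 10, 7, 14, 2, 13, 12]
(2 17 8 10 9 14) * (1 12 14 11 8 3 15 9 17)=(1 12 14 2)(3 15 9 11 8 10 17)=[0, 12, 1, 15, 4, 5, 6, 7, 10, 11, 17, 8, 14, 13, 2, 9, 16, 3]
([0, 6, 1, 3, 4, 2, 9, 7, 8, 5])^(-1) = (1 2 5 9 6)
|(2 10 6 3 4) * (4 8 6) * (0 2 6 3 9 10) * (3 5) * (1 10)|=30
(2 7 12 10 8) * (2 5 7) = (5 7 12 10 8) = [0, 1, 2, 3, 4, 7, 6, 12, 5, 9, 8, 11, 10]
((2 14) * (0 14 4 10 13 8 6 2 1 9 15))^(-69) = ((0 14 1 9 15)(2 4 10 13 8 6))^(-69) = (0 14 1 9 15)(2 13)(4 8)(6 10)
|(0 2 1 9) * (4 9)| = 5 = |(0 2 1 4 9)|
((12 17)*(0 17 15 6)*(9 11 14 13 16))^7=((0 17 12 15 6)(9 11 14 13 16))^7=(0 12 6 17 15)(9 14 16 11 13)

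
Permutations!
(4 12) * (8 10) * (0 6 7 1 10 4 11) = (0 6 7 1 10 8 4 12 11) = [6, 10, 2, 3, 12, 5, 7, 1, 4, 9, 8, 0, 11]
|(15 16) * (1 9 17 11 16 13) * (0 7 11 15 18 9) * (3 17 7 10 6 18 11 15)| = 18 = |(0 10 6 18 9 7 15 13 1)(3 17)(11 16)|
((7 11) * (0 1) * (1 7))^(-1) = ((0 7 11 1))^(-1) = (0 1 11 7)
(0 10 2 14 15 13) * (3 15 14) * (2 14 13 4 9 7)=(0 10 14 13)(2 3 15 4 9 7)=[10, 1, 3, 15, 9, 5, 6, 2, 8, 7, 14, 11, 12, 0, 13, 4]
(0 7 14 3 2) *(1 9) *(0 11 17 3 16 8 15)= [7, 9, 11, 2, 4, 5, 6, 14, 15, 1, 10, 17, 12, 13, 16, 0, 8, 3]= (0 7 14 16 8 15)(1 9)(2 11 17 3)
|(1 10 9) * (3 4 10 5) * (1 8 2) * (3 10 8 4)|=|(1 5 10 9 4 8 2)|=7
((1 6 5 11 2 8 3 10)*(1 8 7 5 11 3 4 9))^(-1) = ((1 6 11 2 7 5 3 10 8 4 9))^(-1) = (1 9 4 8 10 3 5 7 2 11 6)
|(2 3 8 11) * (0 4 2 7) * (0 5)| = 8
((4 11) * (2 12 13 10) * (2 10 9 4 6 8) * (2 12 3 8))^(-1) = ((2 3 8 12 13 9 4 11 6))^(-1) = (2 6 11 4 9 13 12 8 3)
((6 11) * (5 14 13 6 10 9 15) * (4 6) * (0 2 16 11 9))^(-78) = ((0 2 16 11 10)(4 6 9 15 5 14 13))^(-78) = (0 16 10 2 11)(4 13 14 5 15 9 6)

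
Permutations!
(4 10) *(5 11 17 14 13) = (4 10)(5 11 17 14 13) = [0, 1, 2, 3, 10, 11, 6, 7, 8, 9, 4, 17, 12, 5, 13, 15, 16, 14]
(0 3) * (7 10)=[3, 1, 2, 0, 4, 5, 6, 10, 8, 9, 7]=(0 3)(7 10)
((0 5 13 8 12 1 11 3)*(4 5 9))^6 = ((0 9 4 5 13 8 12 1 11 3))^6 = (0 12 4 11 13)(1 5 3 8 9)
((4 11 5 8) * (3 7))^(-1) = ((3 7)(4 11 5 8))^(-1) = (3 7)(4 8 5 11)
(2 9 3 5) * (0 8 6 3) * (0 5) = (0 8 6 3)(2 9 5) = [8, 1, 9, 0, 4, 2, 3, 7, 6, 5]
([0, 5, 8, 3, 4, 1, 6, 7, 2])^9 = (1 5)(2 8)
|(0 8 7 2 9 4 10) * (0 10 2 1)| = |(10)(0 8 7 1)(2 9 4)| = 12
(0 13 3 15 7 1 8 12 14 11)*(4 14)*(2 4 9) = (0 13 3 15 7 1 8 12 9 2 4 14 11) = [13, 8, 4, 15, 14, 5, 6, 1, 12, 2, 10, 0, 9, 3, 11, 7]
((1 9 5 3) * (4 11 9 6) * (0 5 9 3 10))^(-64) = (0 10 5)(1 6 4 11 3)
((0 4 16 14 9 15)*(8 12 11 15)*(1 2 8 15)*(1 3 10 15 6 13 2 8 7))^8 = (0 7)(1 4)(2 15)(3 6)(8 16)(9 11)(10 13)(12 14)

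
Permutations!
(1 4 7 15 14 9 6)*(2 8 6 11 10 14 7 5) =(1 4 5 2 8 6)(7 15)(9 11 10 14) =[0, 4, 8, 3, 5, 2, 1, 15, 6, 11, 14, 10, 12, 13, 9, 7]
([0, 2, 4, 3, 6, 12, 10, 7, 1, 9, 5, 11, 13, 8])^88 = (1 13 5 6 2 8 12 10 4)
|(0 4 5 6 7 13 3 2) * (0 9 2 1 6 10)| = |(0 4 5 10)(1 6 7 13 3)(2 9)| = 20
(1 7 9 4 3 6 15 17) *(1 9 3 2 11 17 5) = (1 7 3 6 15 5)(2 11 17 9 4) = [0, 7, 11, 6, 2, 1, 15, 3, 8, 4, 10, 17, 12, 13, 14, 5, 16, 9]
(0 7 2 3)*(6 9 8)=(0 7 2 3)(6 9 8)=[7, 1, 3, 0, 4, 5, 9, 2, 6, 8]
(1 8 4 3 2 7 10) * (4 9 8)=(1 4 3 2 7 10)(8 9)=[0, 4, 7, 2, 3, 5, 6, 10, 9, 8, 1]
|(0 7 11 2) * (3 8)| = 4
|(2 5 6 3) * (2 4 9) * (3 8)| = 7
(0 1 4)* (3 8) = (0 1 4)(3 8) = [1, 4, 2, 8, 0, 5, 6, 7, 3]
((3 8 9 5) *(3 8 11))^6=(11)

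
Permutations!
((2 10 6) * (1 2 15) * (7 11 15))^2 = ((1 2 10 6 7 11 15))^2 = (1 10 7 15 2 6 11)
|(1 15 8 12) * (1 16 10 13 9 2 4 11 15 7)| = |(1 7)(2 4 11 15 8 12 16 10 13 9)| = 10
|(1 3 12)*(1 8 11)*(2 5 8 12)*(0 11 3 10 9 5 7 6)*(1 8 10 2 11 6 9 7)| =|(12)(0 6)(1 2)(3 11 8)(5 10 7 9)| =12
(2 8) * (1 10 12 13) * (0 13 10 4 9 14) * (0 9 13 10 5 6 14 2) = [10, 4, 8, 3, 13, 6, 14, 7, 0, 2, 12, 11, 5, 1, 9] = (0 10 12 5 6 14 9 2 8)(1 4 13)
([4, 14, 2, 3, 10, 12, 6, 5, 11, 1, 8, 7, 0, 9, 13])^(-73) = [12, 9, 2, 3, 0, 7, 6, 11, 10, 13, 4, 8, 5, 14, 1]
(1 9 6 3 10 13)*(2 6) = (1 9 2 6 3 10 13) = [0, 9, 6, 10, 4, 5, 3, 7, 8, 2, 13, 11, 12, 1]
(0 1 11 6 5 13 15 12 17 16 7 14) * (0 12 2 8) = (0 1 11 6 5 13 15 2 8)(7 14 12 17 16) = [1, 11, 8, 3, 4, 13, 5, 14, 0, 9, 10, 6, 17, 15, 12, 2, 7, 16]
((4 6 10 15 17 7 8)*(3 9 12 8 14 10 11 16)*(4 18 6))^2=((3 9 12 8 18 6 11 16)(7 14 10 15 17))^2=(3 12 18 11)(6 16 9 8)(7 10 17 14 15)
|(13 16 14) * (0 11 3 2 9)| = |(0 11 3 2 9)(13 16 14)| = 15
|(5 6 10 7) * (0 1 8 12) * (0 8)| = |(0 1)(5 6 10 7)(8 12)| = 4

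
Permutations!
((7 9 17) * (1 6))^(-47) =(1 6)(7 9 17)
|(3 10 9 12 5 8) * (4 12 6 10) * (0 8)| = 6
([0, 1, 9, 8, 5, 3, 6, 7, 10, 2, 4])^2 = (3 10 5 8 4)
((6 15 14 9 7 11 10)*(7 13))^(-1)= (6 10 11 7 13 9 14 15)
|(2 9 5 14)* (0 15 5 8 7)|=8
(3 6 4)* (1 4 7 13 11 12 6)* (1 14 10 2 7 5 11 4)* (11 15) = [0, 1, 7, 14, 3, 15, 5, 13, 8, 9, 2, 12, 6, 4, 10, 11] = (2 7 13 4 3 14 10)(5 15 11 12 6)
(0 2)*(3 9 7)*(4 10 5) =(0 2)(3 9 7)(4 10 5) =[2, 1, 0, 9, 10, 4, 6, 3, 8, 7, 5]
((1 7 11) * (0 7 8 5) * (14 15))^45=(0 1)(5 11)(7 8)(14 15)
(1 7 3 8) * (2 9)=(1 7 3 8)(2 9)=[0, 7, 9, 8, 4, 5, 6, 3, 1, 2]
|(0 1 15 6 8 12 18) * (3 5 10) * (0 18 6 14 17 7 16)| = |(18)(0 1 15 14 17 7 16)(3 5 10)(6 8 12)| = 21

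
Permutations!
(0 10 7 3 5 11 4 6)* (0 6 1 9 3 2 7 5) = [10, 9, 7, 0, 1, 11, 6, 2, 8, 3, 5, 4] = (0 10 5 11 4 1 9 3)(2 7)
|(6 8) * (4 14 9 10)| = |(4 14 9 10)(6 8)| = 4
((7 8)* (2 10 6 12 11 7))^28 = ((2 10 6 12 11 7 8))^28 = (12)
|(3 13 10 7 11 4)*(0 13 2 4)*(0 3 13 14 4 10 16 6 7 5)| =|(0 14 4 13 16 6 7 11 3 2 10 5)| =12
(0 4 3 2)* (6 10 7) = (0 4 3 2)(6 10 7) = [4, 1, 0, 2, 3, 5, 10, 6, 8, 9, 7]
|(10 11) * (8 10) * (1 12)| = 6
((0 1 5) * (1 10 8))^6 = (0 10 8 1 5)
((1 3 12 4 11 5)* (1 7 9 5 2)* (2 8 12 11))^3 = ((1 3 11 8 12 4 2)(5 7 9))^3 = (1 8 2 11 4 3 12)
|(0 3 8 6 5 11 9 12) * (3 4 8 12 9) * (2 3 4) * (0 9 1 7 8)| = |(0 2 3 12 9 1 7 8 6 5 11 4)| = 12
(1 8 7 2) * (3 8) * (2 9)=(1 3 8 7 9 2)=[0, 3, 1, 8, 4, 5, 6, 9, 7, 2]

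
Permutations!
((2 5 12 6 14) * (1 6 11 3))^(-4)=((1 6 14 2 5 12 11 3))^(-4)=(1 5)(2 3)(6 12)(11 14)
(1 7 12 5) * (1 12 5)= (1 7 5 12)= [0, 7, 2, 3, 4, 12, 6, 5, 8, 9, 10, 11, 1]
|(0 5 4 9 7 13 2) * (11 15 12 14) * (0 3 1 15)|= |(0 5 4 9 7 13 2 3 1 15 12 14 11)|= 13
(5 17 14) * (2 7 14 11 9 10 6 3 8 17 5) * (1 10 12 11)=(1 10 6 3 8 17)(2 7 14)(9 12 11)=[0, 10, 7, 8, 4, 5, 3, 14, 17, 12, 6, 9, 11, 13, 2, 15, 16, 1]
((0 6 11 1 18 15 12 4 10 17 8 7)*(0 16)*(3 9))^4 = (0 18 10 16 1 4 7 11 12 8 6 15 17)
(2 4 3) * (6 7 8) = [0, 1, 4, 2, 3, 5, 7, 8, 6] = (2 4 3)(6 7 8)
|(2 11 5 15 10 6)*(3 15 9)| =|(2 11 5 9 3 15 10 6)| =8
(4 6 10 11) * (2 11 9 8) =(2 11 4 6 10 9 8) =[0, 1, 11, 3, 6, 5, 10, 7, 2, 8, 9, 4]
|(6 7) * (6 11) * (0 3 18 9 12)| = 15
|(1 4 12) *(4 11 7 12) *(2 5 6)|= 12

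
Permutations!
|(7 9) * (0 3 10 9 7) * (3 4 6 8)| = 7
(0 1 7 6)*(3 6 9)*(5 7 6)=(0 1 6)(3 5 7 9)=[1, 6, 2, 5, 4, 7, 0, 9, 8, 3]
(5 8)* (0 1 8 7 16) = (0 1 8 5 7 16) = [1, 8, 2, 3, 4, 7, 6, 16, 5, 9, 10, 11, 12, 13, 14, 15, 0]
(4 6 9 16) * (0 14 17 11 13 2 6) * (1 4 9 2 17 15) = (0 14 15 1 4)(2 6)(9 16)(11 13 17) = [14, 4, 6, 3, 0, 5, 2, 7, 8, 16, 10, 13, 12, 17, 15, 1, 9, 11]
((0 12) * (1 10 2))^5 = ((0 12)(1 10 2))^5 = (0 12)(1 2 10)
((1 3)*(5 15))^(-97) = (1 3)(5 15)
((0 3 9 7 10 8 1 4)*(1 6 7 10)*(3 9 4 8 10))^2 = ((10)(0 9 3 4)(1 8 6 7))^2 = (10)(0 3)(1 6)(4 9)(7 8)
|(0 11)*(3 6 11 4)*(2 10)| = 10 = |(0 4 3 6 11)(2 10)|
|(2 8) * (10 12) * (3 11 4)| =|(2 8)(3 11 4)(10 12)| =6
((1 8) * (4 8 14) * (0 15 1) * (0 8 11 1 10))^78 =(15)(1 4)(11 14)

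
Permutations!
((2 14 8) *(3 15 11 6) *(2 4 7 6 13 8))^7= (2 14)(3 6 7 4 8 13 11 15)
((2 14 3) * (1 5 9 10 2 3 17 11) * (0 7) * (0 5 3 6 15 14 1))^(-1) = (0 11 17 14 15 6 3 1 2 10 9 5 7)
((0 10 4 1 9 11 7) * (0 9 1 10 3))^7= (0 3)(4 10)(7 9 11)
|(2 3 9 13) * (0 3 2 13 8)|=4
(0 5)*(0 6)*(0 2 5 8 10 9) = [8, 1, 5, 3, 4, 6, 2, 7, 10, 0, 9] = (0 8 10 9)(2 5 6)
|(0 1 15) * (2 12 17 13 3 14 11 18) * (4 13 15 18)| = 35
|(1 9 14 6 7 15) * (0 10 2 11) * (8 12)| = |(0 10 2 11)(1 9 14 6 7 15)(8 12)| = 12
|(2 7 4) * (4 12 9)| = 5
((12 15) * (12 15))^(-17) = ((15))^(-17) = (15)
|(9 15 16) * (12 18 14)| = 3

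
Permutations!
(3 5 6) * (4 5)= (3 4 5 6)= [0, 1, 2, 4, 5, 6, 3]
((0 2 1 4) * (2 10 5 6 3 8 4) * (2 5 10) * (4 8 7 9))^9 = (10)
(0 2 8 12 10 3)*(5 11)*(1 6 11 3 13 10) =(0 2 8 12 1 6 11 5 3)(10 13) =[2, 6, 8, 0, 4, 3, 11, 7, 12, 9, 13, 5, 1, 10]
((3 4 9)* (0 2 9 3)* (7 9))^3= ((0 2 7 9)(3 4))^3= (0 9 7 2)(3 4)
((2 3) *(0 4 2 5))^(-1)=((0 4 2 3 5))^(-1)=(0 5 3 2 4)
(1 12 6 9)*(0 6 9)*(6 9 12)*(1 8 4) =[9, 6, 2, 3, 1, 5, 0, 7, 4, 8, 10, 11, 12] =(12)(0 9 8 4 1 6)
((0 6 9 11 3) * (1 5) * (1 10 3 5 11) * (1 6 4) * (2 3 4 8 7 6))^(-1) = (0 3 2 9 6 7 8)(1 4 10 5 11)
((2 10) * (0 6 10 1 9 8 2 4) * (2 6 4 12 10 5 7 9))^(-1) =((0 4)(1 2)(5 7 9 8 6)(10 12))^(-1) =(0 4)(1 2)(5 6 8 9 7)(10 12)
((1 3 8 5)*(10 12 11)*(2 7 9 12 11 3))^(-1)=((1 2 7 9 12 3 8 5)(10 11))^(-1)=(1 5 8 3 12 9 7 2)(10 11)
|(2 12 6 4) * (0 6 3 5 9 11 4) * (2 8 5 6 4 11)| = |(0 4 8 5 9 2 12 3 6)| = 9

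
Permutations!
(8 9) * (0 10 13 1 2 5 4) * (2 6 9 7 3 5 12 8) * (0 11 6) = (0 10 13 1)(2 12 8 7 3 5 4 11 6 9) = [10, 0, 12, 5, 11, 4, 9, 3, 7, 2, 13, 6, 8, 1]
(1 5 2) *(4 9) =(1 5 2)(4 9) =[0, 5, 1, 3, 9, 2, 6, 7, 8, 4]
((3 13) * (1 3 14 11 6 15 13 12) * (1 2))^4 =((1 3 12 2)(6 15 13 14 11))^4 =(6 11 14 13 15)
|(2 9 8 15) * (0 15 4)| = 6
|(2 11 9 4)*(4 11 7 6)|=|(2 7 6 4)(9 11)|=4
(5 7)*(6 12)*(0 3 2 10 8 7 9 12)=(0 3 2 10 8 7 5 9 12 6)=[3, 1, 10, 2, 4, 9, 0, 5, 7, 12, 8, 11, 6]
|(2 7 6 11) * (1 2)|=5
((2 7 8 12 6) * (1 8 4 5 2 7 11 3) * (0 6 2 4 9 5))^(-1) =(0 4 5 9 7 6)(1 3 11 2 12 8)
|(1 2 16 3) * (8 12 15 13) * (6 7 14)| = |(1 2 16 3)(6 7 14)(8 12 15 13)| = 12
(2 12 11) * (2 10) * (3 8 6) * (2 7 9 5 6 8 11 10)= [0, 1, 12, 11, 4, 6, 3, 9, 8, 5, 7, 2, 10]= (2 12 10 7 9 5 6 3 11)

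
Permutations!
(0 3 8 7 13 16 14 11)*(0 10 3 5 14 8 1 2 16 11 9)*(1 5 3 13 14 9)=[3, 2, 16, 5, 4, 9, 6, 14, 7, 0, 13, 10, 12, 11, 1, 15, 8]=(0 3 5 9)(1 2 16 8 7 14)(10 13 11)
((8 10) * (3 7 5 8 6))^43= (3 7 5 8 10 6)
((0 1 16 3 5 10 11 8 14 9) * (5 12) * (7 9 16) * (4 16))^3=((0 1 7 9)(3 12 5 10 11 8 14 4 16))^3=(0 9 7 1)(3 10 14)(4 12 11)(5 8 16)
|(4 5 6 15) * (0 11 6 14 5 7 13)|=14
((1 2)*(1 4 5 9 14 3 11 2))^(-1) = ((2 4 5 9 14 3 11))^(-1) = (2 11 3 14 9 5 4)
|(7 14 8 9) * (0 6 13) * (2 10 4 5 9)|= 24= |(0 6 13)(2 10 4 5 9 7 14 8)|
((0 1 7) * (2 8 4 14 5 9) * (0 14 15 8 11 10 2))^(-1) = (0 9 5 14 7 1)(2 10 11)(4 8 15)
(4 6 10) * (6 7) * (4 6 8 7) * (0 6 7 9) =(0 6 10 7 8 9) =[6, 1, 2, 3, 4, 5, 10, 8, 9, 0, 7]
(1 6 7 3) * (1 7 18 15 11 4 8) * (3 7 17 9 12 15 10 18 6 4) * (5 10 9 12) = (1 4 8)(3 17 12 15 11)(5 10 18 9) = [0, 4, 2, 17, 8, 10, 6, 7, 1, 5, 18, 3, 15, 13, 14, 11, 16, 12, 9]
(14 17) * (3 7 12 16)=[0, 1, 2, 7, 4, 5, 6, 12, 8, 9, 10, 11, 16, 13, 17, 15, 3, 14]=(3 7 12 16)(14 17)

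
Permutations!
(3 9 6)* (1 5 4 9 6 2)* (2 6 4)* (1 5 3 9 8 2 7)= (1 3 4 8 2 5 7)(6 9)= [0, 3, 5, 4, 8, 7, 9, 1, 2, 6]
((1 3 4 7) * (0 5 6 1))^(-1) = (0 7 4 3 1 6 5)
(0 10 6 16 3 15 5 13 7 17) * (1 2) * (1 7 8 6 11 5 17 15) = (0 10 11 5 13 8 6 16 3 1 2 7 15 17) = [10, 2, 7, 1, 4, 13, 16, 15, 6, 9, 11, 5, 12, 8, 14, 17, 3, 0]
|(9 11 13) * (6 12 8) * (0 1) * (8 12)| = 6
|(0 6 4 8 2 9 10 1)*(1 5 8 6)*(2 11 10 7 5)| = 14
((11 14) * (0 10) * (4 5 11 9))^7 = ((0 10)(4 5 11 14 9))^7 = (0 10)(4 11 9 5 14)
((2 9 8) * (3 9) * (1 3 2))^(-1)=(1 8 9 3)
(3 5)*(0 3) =(0 3 5) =[3, 1, 2, 5, 4, 0]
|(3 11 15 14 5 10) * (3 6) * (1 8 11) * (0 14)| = 10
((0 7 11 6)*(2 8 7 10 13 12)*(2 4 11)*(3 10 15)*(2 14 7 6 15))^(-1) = (0 6 8 2)(3 15 11 4 12 13 10)(7 14)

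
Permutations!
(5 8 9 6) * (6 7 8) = (5 6)(7 8 9) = [0, 1, 2, 3, 4, 6, 5, 8, 9, 7]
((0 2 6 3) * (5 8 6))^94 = ((0 2 5 8 6 3))^94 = (0 6 5)(2 3 8)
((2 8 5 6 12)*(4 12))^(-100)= ((2 8 5 6 4 12))^(-100)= (2 5 4)(6 12 8)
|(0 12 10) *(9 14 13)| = |(0 12 10)(9 14 13)| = 3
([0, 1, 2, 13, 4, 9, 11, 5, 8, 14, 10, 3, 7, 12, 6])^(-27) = [0, 1, 2, 3, 4, 5, 6, 7, 8, 9, 10, 11, 12, 13, 14]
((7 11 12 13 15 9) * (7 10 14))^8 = ((7 11 12 13 15 9 10 14))^8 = (15)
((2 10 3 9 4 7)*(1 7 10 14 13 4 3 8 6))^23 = (1 4 7 10 2 8 14 6 13)(3 9)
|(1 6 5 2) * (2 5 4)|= 4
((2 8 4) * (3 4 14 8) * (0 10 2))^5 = ((0 10 2 3 4)(8 14))^5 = (8 14)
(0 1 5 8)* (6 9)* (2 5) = (0 1 2 5 8)(6 9) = [1, 2, 5, 3, 4, 8, 9, 7, 0, 6]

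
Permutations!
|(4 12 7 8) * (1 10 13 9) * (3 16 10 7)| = |(1 7 8 4 12 3 16 10 13 9)| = 10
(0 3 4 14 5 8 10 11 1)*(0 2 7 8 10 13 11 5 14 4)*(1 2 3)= (14)(0 1 3)(2 7 8 13 11)(5 10)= [1, 3, 7, 0, 4, 10, 6, 8, 13, 9, 5, 2, 12, 11, 14]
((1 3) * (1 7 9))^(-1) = ((1 3 7 9))^(-1) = (1 9 7 3)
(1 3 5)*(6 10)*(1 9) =[0, 3, 2, 5, 4, 9, 10, 7, 8, 1, 6] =(1 3 5 9)(6 10)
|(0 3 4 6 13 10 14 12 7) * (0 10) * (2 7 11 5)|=|(0 3 4 6 13)(2 7 10 14 12 11 5)|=35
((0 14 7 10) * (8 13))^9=(0 14 7 10)(8 13)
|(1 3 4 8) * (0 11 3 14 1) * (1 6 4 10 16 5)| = 11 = |(0 11 3 10 16 5 1 14 6 4 8)|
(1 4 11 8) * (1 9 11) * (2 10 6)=(1 4)(2 10 6)(8 9 11)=[0, 4, 10, 3, 1, 5, 2, 7, 9, 11, 6, 8]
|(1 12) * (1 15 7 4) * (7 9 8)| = |(1 12 15 9 8 7 4)| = 7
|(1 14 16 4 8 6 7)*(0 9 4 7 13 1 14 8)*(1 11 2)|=6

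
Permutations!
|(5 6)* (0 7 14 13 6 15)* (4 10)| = 14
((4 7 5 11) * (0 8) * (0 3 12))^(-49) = (0 12 3 8)(4 11 5 7)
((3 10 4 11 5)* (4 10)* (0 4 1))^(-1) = ((0 4 11 5 3 1))^(-1) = (0 1 3 5 11 4)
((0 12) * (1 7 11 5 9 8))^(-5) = ((0 12)(1 7 11 5 9 8))^(-5) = (0 12)(1 7 11 5 9 8)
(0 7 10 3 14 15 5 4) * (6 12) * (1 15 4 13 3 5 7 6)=(0 6 12 1 15 7 10 5 13 3 14 4)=[6, 15, 2, 14, 0, 13, 12, 10, 8, 9, 5, 11, 1, 3, 4, 7]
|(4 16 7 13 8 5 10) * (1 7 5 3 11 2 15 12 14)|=20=|(1 7 13 8 3 11 2 15 12 14)(4 16 5 10)|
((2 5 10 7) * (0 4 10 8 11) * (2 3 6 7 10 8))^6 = ((0 4 8 11)(2 5)(3 6 7))^6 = (0 8)(4 11)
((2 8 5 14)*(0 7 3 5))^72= (0 3 14 8 7 5 2)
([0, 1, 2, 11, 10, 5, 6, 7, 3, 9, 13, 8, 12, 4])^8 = (3 8 11)(4 13 10)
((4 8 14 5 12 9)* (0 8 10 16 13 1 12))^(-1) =((0 8 14 5)(1 12 9 4 10 16 13))^(-1) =(0 5 14 8)(1 13 16 10 4 9 12)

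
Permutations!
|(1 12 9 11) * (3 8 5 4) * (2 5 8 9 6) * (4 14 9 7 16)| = |(1 12 6 2 5 14 9 11)(3 7 16 4)| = 8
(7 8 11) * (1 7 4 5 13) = (1 7 8 11 4 5 13) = [0, 7, 2, 3, 5, 13, 6, 8, 11, 9, 10, 4, 12, 1]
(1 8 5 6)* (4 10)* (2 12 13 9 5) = (1 8 2 12 13 9 5 6)(4 10) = [0, 8, 12, 3, 10, 6, 1, 7, 2, 5, 4, 11, 13, 9]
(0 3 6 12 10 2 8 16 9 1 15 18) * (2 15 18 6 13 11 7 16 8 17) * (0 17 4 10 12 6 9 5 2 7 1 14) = [3, 18, 4, 13, 10, 2, 6, 16, 8, 14, 15, 1, 12, 11, 0, 9, 5, 7, 17] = (0 3 13 11 1 18 17 7 16 5 2 4 10 15 9 14)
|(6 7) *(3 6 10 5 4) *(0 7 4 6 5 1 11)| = 20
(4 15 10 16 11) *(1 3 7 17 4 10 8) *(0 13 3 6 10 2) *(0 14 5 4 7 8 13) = (1 6 10 16 11 2 14 5 4 15 13 3 8)(7 17) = [0, 6, 14, 8, 15, 4, 10, 17, 1, 9, 16, 2, 12, 3, 5, 13, 11, 7]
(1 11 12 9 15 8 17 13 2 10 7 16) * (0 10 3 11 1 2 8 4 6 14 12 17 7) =(0 10)(2 3 11 17 13 8 7 16)(4 6 14 12 9 15) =[10, 1, 3, 11, 6, 5, 14, 16, 7, 15, 0, 17, 9, 8, 12, 4, 2, 13]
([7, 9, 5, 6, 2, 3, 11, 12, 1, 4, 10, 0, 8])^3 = (0 8 4 3)(1 2 6 7)(5 11 12 9)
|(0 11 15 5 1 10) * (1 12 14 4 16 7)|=|(0 11 15 5 12 14 4 16 7 1 10)|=11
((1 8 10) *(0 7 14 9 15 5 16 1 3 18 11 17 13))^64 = (0 15 8 11 7 5 10 17 14 16 3 13 9 1 18) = ((0 7 14 9 15 5 16 1 8 10 3 18 11 17 13))^64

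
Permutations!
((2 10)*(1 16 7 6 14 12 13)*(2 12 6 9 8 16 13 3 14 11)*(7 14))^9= (1 13)(2 6 16 9 3 10 11 14 8 7 12)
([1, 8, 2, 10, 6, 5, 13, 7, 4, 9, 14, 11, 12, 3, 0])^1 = [1, 8, 2, 10, 6, 5, 13, 7, 4, 9, 14, 11, 12, 3, 0]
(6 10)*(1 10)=(1 10 6)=[0, 10, 2, 3, 4, 5, 1, 7, 8, 9, 6]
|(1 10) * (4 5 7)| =6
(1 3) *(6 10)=[0, 3, 2, 1, 4, 5, 10, 7, 8, 9, 6]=(1 3)(6 10)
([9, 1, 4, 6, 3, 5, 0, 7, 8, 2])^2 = [2, 1, 3, 0, 6, 5, 9, 7, 8, 4]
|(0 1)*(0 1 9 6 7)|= 4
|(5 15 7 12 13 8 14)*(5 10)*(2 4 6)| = |(2 4 6)(5 15 7 12 13 8 14 10)| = 24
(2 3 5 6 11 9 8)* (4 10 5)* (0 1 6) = [1, 6, 3, 4, 10, 0, 11, 7, 2, 8, 5, 9] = (0 1 6 11 9 8 2 3 4 10 5)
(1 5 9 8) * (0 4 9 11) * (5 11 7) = (0 4 9 8 1 11)(5 7) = [4, 11, 2, 3, 9, 7, 6, 5, 1, 8, 10, 0]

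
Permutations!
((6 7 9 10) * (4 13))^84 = (13)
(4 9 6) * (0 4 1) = (0 4 9 6 1) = [4, 0, 2, 3, 9, 5, 1, 7, 8, 6]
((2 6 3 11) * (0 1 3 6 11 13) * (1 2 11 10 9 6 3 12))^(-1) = ((0 2 10 9 6 3 13)(1 12))^(-1) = (0 13 3 6 9 10 2)(1 12)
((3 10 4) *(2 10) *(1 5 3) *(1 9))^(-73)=(1 10 5 4 3 9 2)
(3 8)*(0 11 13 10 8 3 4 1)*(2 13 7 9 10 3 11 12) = (0 12 2 13 3 11 7 9 10 8 4 1) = [12, 0, 13, 11, 1, 5, 6, 9, 4, 10, 8, 7, 2, 3]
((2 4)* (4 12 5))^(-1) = (2 4 5 12)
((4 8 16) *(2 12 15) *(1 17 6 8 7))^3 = (1 8 7 6 4 17 16)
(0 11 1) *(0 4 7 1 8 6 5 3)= (0 11 8 6 5 3)(1 4 7)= [11, 4, 2, 0, 7, 3, 5, 1, 6, 9, 10, 8]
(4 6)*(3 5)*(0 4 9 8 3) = (0 4 6 9 8 3 5) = [4, 1, 2, 5, 6, 0, 9, 7, 3, 8]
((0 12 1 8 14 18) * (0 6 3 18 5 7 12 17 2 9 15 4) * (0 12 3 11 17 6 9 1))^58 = (0 3 2 4 5 11 9 8)(1 12 7 17 15 14 6 18)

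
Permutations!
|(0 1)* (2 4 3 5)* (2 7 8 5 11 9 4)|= 12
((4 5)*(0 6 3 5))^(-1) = (0 4 5 3 6)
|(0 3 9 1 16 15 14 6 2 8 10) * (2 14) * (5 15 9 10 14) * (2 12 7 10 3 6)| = 21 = |(0 6 5 15 12 7 10)(1 16 9)(2 8 14)|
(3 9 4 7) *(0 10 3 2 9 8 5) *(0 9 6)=(0 10 3 8 5 9 4 7 2 6)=[10, 1, 6, 8, 7, 9, 0, 2, 5, 4, 3]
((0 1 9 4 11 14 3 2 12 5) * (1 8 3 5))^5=((0 8 3 2 12 1 9 4 11 14 5))^5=(0 1 5 12 14 2 11 3 4 8 9)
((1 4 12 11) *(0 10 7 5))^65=(0 10 7 5)(1 4 12 11)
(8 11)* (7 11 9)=(7 11 8 9)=[0, 1, 2, 3, 4, 5, 6, 11, 9, 7, 10, 8]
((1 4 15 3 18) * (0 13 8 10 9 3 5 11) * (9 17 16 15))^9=(1 18 3 9 4)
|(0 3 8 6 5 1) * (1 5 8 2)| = 4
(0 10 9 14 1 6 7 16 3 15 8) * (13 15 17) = (0 10 9 14 1 6 7 16 3 17 13 15 8) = [10, 6, 2, 17, 4, 5, 7, 16, 0, 14, 9, 11, 12, 15, 1, 8, 3, 13]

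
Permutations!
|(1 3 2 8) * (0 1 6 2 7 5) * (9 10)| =30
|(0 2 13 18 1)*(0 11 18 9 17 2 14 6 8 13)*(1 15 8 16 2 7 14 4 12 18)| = |(0 4 12 18 15 8 13 9 17 7 14 6 16 2)(1 11)| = 14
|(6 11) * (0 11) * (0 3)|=4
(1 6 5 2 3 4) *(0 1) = [1, 6, 3, 4, 0, 2, 5] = (0 1 6 5 2 3 4)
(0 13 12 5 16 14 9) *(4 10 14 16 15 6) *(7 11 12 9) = (16)(0 13 9)(4 10 14 7 11 12 5 15 6) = [13, 1, 2, 3, 10, 15, 4, 11, 8, 0, 14, 12, 5, 9, 7, 6, 16]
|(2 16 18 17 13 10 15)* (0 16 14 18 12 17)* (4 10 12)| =|(0 16 4 10 15 2 14 18)(12 17 13)| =24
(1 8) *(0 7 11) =[7, 8, 2, 3, 4, 5, 6, 11, 1, 9, 10, 0] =(0 7 11)(1 8)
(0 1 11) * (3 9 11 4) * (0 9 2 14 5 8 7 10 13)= (0 1 4 3 2 14 5 8 7 10 13)(9 11)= [1, 4, 14, 2, 3, 8, 6, 10, 7, 11, 13, 9, 12, 0, 5]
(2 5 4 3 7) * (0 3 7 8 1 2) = (0 3 8 1 2 5 4 7) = [3, 2, 5, 8, 7, 4, 6, 0, 1]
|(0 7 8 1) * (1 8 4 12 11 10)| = 7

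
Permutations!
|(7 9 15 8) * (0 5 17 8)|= 7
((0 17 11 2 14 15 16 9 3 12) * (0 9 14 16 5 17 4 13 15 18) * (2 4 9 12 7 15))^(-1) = ((0 9 3 7 15 5 17 11 4 13 2 16 14 18))^(-1) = (0 18 14 16 2 13 4 11 17 5 15 7 3 9)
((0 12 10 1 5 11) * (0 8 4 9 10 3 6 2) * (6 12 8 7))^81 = ((0 8 4 9 10 1 5 11 7 6 2)(3 12))^81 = (0 10 7 8 1 6 4 5 2 9 11)(3 12)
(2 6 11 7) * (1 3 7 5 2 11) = (1 3 7 11 5 2 6) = [0, 3, 6, 7, 4, 2, 1, 11, 8, 9, 10, 5]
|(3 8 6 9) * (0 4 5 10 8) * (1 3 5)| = 20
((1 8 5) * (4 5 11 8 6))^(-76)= ((1 6 4 5)(8 11))^(-76)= (11)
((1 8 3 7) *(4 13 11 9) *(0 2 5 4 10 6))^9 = (13)(1 8 3 7)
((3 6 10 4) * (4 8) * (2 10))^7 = ((2 10 8 4 3 6))^7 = (2 10 8 4 3 6)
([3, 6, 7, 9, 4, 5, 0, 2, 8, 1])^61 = (0 3 9 1 6)(2 7)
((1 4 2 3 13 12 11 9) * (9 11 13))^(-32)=(13)(1 3 4 9 2)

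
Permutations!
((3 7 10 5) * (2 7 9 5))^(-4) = (2 10 7)(3 5 9)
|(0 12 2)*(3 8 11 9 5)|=15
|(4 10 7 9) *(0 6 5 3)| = |(0 6 5 3)(4 10 7 9)| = 4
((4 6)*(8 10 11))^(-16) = (8 11 10)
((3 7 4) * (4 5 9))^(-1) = ((3 7 5 9 4))^(-1) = (3 4 9 5 7)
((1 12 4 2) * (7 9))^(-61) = (1 2 4 12)(7 9)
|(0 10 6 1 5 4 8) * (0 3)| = |(0 10 6 1 5 4 8 3)| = 8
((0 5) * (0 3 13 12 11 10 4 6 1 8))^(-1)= (0 8 1 6 4 10 11 12 13 3 5)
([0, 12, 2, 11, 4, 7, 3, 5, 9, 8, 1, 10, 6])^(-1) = (1 10 11 3 6 12)(5 7)(8 9)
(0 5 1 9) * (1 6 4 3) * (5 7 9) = [7, 5, 2, 1, 3, 6, 4, 9, 8, 0] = (0 7 9)(1 5 6 4 3)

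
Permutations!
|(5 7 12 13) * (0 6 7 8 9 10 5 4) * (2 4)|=28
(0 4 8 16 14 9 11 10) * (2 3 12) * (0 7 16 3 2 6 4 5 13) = (0 5 13)(3 12 6 4 8)(7 16 14 9 11 10) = [5, 1, 2, 12, 8, 13, 4, 16, 3, 11, 7, 10, 6, 0, 9, 15, 14]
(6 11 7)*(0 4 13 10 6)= (0 4 13 10 6 11 7)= [4, 1, 2, 3, 13, 5, 11, 0, 8, 9, 6, 7, 12, 10]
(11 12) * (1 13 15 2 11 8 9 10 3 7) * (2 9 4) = [0, 13, 11, 7, 2, 5, 6, 1, 4, 10, 3, 12, 8, 15, 14, 9] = (1 13 15 9 10 3 7)(2 11 12 8 4)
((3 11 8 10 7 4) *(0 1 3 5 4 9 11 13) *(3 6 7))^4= ((0 1 6 7 9 11 8 10 3 13)(4 5))^4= (0 9 3 6 8)(1 11 13 7 10)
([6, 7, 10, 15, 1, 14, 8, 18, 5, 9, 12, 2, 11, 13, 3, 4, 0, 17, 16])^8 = (0 1 14)(3 6 7)(4 5 16)(8 18 15)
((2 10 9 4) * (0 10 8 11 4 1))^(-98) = (0 9)(1 10)(2 11)(4 8)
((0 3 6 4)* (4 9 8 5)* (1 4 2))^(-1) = (0 4 1 2 5 8 9 6 3)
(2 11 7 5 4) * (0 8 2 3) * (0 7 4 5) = (0 8 2 11 4 3 7) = [8, 1, 11, 7, 3, 5, 6, 0, 2, 9, 10, 4]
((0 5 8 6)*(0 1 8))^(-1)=(0 5)(1 6 8)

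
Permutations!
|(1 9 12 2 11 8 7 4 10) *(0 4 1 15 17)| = |(0 4 10 15 17)(1 9 12 2 11 8 7)| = 35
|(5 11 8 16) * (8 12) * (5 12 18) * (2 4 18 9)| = 6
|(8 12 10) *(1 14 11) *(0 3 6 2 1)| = 21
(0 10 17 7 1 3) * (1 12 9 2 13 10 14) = (0 14 1 3)(2 13 10 17 7 12 9) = [14, 3, 13, 0, 4, 5, 6, 12, 8, 2, 17, 11, 9, 10, 1, 15, 16, 7]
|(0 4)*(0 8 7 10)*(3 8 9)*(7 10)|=6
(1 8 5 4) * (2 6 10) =(1 8 5 4)(2 6 10) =[0, 8, 6, 3, 1, 4, 10, 7, 5, 9, 2]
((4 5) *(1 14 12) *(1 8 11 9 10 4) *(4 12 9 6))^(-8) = ((1 14 9 10 12 8 11 6 4 5))^(-8) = (1 9 12 11 4)(5 14 10 8 6)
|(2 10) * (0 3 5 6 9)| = |(0 3 5 6 9)(2 10)| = 10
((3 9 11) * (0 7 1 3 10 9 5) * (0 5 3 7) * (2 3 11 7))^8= ((1 2 3 11 10 9 7))^8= (1 2 3 11 10 9 7)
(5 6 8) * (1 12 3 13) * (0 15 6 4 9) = (0 15 6 8 5 4 9)(1 12 3 13) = [15, 12, 2, 13, 9, 4, 8, 7, 5, 0, 10, 11, 3, 1, 14, 6]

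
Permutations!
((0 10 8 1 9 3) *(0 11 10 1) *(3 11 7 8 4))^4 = ((0 1 9 11 10 4 3 7 8))^4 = (0 10 8 11 7 9 3 1 4)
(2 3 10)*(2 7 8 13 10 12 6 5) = [0, 1, 3, 12, 4, 2, 5, 8, 13, 9, 7, 11, 6, 10] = (2 3 12 6 5)(7 8 13 10)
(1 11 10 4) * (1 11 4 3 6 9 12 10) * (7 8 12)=(1 4 11)(3 6 9 7 8 12 10)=[0, 4, 2, 6, 11, 5, 9, 8, 12, 7, 3, 1, 10]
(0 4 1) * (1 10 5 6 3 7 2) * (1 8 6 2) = (0 4 10 5 2 8 6 3 7 1) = [4, 0, 8, 7, 10, 2, 3, 1, 6, 9, 5]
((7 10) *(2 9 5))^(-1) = ((2 9 5)(7 10))^(-1) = (2 5 9)(7 10)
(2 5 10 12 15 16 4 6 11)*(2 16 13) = [0, 1, 5, 3, 6, 10, 11, 7, 8, 9, 12, 16, 15, 2, 14, 13, 4] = (2 5 10 12 15 13)(4 6 11 16)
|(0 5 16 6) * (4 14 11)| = 12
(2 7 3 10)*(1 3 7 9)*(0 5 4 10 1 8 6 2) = (0 5 4 10)(1 3)(2 9 8 6) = [5, 3, 9, 1, 10, 4, 2, 7, 6, 8, 0]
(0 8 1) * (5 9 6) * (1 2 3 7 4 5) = (0 8 2 3 7 4 5 9 6 1) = [8, 0, 3, 7, 5, 9, 1, 4, 2, 6]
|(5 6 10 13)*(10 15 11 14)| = |(5 6 15 11 14 10 13)| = 7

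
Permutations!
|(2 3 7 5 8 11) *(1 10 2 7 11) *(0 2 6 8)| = 12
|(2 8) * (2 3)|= 3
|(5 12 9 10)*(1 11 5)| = 6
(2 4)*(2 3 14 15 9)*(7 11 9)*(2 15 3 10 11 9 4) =(3 14)(4 10 11)(7 9 15) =[0, 1, 2, 14, 10, 5, 6, 9, 8, 15, 11, 4, 12, 13, 3, 7]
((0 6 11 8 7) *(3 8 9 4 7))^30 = ((0 6 11 9 4 7)(3 8))^30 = (11)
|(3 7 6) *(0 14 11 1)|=12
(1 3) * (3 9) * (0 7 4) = (0 7 4)(1 9 3) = [7, 9, 2, 1, 0, 5, 6, 4, 8, 3]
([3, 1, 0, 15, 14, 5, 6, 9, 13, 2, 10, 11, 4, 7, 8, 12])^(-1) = (0 2 9 7 13 8 14 4 12 15 3)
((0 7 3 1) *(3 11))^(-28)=(0 11 1 7 3)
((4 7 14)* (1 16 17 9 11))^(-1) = ((1 16 17 9 11)(4 7 14))^(-1) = (1 11 9 17 16)(4 14 7)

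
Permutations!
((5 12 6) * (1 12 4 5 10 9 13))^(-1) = (1 13 9 10 6 12)(4 5)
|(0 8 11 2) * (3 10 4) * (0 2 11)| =6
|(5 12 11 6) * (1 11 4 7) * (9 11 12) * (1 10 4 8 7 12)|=20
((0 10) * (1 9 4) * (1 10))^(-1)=((0 1 9 4 10))^(-1)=(0 10 4 9 1)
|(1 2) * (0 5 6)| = |(0 5 6)(1 2)| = 6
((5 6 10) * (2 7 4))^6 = (10)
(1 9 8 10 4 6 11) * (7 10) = (1 9 8 7 10 4 6 11) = [0, 9, 2, 3, 6, 5, 11, 10, 7, 8, 4, 1]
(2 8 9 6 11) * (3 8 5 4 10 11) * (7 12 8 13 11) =(2 5 4 10 7 12 8 9 6 3 13 11) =[0, 1, 5, 13, 10, 4, 3, 12, 9, 6, 7, 2, 8, 11]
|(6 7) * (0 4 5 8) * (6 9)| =12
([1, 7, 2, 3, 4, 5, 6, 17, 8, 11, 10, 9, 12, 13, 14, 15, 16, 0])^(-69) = [17, 0, 2, 3, 4, 5, 6, 1, 8, 11, 10, 9, 12, 13, 14, 15, 16, 7]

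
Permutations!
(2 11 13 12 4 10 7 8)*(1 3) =[0, 3, 11, 1, 10, 5, 6, 8, 2, 9, 7, 13, 4, 12] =(1 3)(2 11 13 12 4 10 7 8)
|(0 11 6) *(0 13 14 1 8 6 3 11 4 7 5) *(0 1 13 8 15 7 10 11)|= |(0 4 10 11 3)(1 15 7 5)(6 8)(13 14)|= 20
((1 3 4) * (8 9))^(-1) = (1 4 3)(8 9)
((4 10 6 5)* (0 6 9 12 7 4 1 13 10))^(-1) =(0 4 7 12 9 10 13 1 5 6)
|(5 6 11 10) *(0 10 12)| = |(0 10 5 6 11 12)| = 6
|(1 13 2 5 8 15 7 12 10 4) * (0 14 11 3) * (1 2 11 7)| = |(0 14 7 12 10 4 2 5 8 15 1 13 11 3)| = 14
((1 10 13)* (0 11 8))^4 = (0 11 8)(1 10 13)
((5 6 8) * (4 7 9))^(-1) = ((4 7 9)(5 6 8))^(-1) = (4 9 7)(5 8 6)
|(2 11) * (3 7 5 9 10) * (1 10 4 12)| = |(1 10 3 7 5 9 4 12)(2 11)| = 8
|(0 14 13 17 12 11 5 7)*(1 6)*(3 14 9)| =10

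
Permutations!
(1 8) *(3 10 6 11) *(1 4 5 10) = [0, 8, 2, 1, 5, 10, 11, 7, 4, 9, 6, 3] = (1 8 4 5 10 6 11 3)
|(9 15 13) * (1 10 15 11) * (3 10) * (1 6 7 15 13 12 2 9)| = |(1 3 10 13)(2 9 11 6 7 15 12)| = 28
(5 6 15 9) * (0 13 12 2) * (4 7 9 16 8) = (0 13 12 2)(4 7 9 5 6 15 16 8) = [13, 1, 0, 3, 7, 6, 15, 9, 4, 5, 10, 11, 2, 12, 14, 16, 8]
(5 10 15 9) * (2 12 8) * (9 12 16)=(2 16 9 5 10 15 12 8)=[0, 1, 16, 3, 4, 10, 6, 7, 2, 5, 15, 11, 8, 13, 14, 12, 9]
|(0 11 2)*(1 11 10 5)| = 6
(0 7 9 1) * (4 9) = (0 7 4 9 1) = [7, 0, 2, 3, 9, 5, 6, 4, 8, 1]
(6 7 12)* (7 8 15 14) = (6 8 15 14 7 12) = [0, 1, 2, 3, 4, 5, 8, 12, 15, 9, 10, 11, 6, 13, 7, 14]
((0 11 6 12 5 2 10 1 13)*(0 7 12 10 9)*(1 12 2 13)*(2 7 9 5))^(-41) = ((0 11 6 10 12 2 5 13 9))^(-41) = (0 12 9 10 13 6 5 11 2)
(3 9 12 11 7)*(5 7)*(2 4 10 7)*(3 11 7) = [0, 1, 4, 9, 10, 2, 6, 11, 8, 12, 3, 5, 7] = (2 4 10 3 9 12 7 11 5)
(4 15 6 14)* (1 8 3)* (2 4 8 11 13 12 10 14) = [0, 11, 4, 1, 15, 5, 2, 7, 3, 9, 14, 13, 10, 12, 8, 6] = (1 11 13 12 10 14 8 3)(2 4 15 6)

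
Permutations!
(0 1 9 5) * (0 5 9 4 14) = (0 1 4 14) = [1, 4, 2, 3, 14, 5, 6, 7, 8, 9, 10, 11, 12, 13, 0]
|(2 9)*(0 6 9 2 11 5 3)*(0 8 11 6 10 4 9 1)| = |(0 10 4 9 6 1)(3 8 11 5)| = 12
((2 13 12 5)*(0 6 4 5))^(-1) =(0 12 13 2 5 4 6)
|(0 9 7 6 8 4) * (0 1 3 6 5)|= |(0 9 7 5)(1 3 6 8 4)|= 20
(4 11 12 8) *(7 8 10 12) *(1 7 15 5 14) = (1 7 8 4 11 15 5 14)(10 12) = [0, 7, 2, 3, 11, 14, 6, 8, 4, 9, 12, 15, 10, 13, 1, 5]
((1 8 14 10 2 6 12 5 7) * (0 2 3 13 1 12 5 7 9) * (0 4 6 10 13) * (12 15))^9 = (15)(0 2 10 3)(1 8 14 13)(4 6 5 9)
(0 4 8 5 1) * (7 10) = (0 4 8 5 1)(7 10) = [4, 0, 2, 3, 8, 1, 6, 10, 5, 9, 7]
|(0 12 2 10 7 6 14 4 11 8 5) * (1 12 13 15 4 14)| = |(0 13 15 4 11 8 5)(1 12 2 10 7 6)| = 42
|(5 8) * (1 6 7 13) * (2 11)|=4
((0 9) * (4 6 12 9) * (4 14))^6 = (14)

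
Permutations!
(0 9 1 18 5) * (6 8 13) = (0 9 1 18 5)(6 8 13) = [9, 18, 2, 3, 4, 0, 8, 7, 13, 1, 10, 11, 12, 6, 14, 15, 16, 17, 5]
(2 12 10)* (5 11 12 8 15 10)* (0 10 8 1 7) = [10, 7, 1, 3, 4, 11, 6, 0, 15, 9, 2, 12, 5, 13, 14, 8] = (0 10 2 1 7)(5 11 12)(8 15)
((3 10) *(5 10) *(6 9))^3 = (10)(6 9)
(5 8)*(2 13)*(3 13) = (2 3 13)(5 8) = [0, 1, 3, 13, 4, 8, 6, 7, 5, 9, 10, 11, 12, 2]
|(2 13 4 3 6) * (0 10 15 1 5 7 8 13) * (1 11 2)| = 40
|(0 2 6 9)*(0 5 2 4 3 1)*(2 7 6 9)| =|(0 4 3 1)(2 9 5 7 6)| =20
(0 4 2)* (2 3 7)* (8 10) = (0 4 3 7 2)(8 10) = [4, 1, 0, 7, 3, 5, 6, 2, 10, 9, 8]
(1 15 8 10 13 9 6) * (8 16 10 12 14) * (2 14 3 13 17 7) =(1 15 16 10 17 7 2 14 8 12 3 13 9 6) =[0, 15, 14, 13, 4, 5, 1, 2, 12, 6, 17, 11, 3, 9, 8, 16, 10, 7]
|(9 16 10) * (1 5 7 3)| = 12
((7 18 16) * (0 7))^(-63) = (0 7 18 16)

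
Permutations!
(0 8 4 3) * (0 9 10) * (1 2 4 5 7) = (0 8 5 7 1 2 4 3 9 10) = [8, 2, 4, 9, 3, 7, 6, 1, 5, 10, 0]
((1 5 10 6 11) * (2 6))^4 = ((1 5 10 2 6 11))^4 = (1 6 10)(2 5 11)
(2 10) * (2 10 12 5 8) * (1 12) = [0, 12, 1, 3, 4, 8, 6, 7, 2, 9, 10, 11, 5] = (1 12 5 8 2)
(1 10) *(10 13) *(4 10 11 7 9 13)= [0, 4, 2, 3, 10, 5, 6, 9, 8, 13, 1, 7, 12, 11]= (1 4 10)(7 9 13 11)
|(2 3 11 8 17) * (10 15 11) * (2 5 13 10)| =14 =|(2 3)(5 13 10 15 11 8 17)|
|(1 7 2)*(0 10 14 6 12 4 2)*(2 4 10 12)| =|(0 12 10 14 6 2 1 7)| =8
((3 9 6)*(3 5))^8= (9)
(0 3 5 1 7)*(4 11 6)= (0 3 5 1 7)(4 11 6)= [3, 7, 2, 5, 11, 1, 4, 0, 8, 9, 10, 6]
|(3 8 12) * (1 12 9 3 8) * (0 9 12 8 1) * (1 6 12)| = 6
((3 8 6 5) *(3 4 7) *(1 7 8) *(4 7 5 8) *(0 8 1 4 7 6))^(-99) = (0 8)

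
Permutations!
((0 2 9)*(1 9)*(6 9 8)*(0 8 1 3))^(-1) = (0 3 2)(6 8 9)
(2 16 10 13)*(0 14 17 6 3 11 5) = (0 14 17 6 3 11 5)(2 16 10 13) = [14, 1, 16, 11, 4, 0, 3, 7, 8, 9, 13, 5, 12, 2, 17, 15, 10, 6]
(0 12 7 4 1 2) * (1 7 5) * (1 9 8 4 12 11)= (0 11 1 2)(4 7 12 5 9 8)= [11, 2, 0, 3, 7, 9, 6, 12, 4, 8, 10, 1, 5]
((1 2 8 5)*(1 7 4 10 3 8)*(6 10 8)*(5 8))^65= (1 2)(3 10 6)(4 7 5)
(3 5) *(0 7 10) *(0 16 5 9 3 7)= (3 9)(5 7 10 16)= [0, 1, 2, 9, 4, 7, 6, 10, 8, 3, 16, 11, 12, 13, 14, 15, 5]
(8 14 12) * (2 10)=(2 10)(8 14 12)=[0, 1, 10, 3, 4, 5, 6, 7, 14, 9, 2, 11, 8, 13, 12]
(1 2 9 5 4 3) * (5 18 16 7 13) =[0, 2, 9, 1, 3, 4, 6, 13, 8, 18, 10, 11, 12, 5, 14, 15, 7, 17, 16] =(1 2 9 18 16 7 13 5 4 3)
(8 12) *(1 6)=[0, 6, 2, 3, 4, 5, 1, 7, 12, 9, 10, 11, 8]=(1 6)(8 12)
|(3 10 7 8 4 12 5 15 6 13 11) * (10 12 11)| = 11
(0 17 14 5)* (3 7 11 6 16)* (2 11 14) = (0 17 2 11 6 16 3 7 14 5) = [17, 1, 11, 7, 4, 0, 16, 14, 8, 9, 10, 6, 12, 13, 5, 15, 3, 2]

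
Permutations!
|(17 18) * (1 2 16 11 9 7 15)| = 14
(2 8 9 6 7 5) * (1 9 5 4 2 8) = (1 9 6 7 4 2)(5 8) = [0, 9, 1, 3, 2, 8, 7, 4, 5, 6]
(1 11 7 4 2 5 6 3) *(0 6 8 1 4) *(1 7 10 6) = (0 1 11 10 6 3 4 2 5 8 7) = [1, 11, 5, 4, 2, 8, 3, 0, 7, 9, 6, 10]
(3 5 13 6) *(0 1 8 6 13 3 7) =(13)(0 1 8 6 7)(3 5) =[1, 8, 2, 5, 4, 3, 7, 0, 6, 9, 10, 11, 12, 13]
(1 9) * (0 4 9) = (0 4 9 1) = [4, 0, 2, 3, 9, 5, 6, 7, 8, 1]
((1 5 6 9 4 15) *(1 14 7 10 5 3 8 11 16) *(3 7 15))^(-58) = ((1 7 10 5 6 9 4 3 8 11 16)(14 15))^(-58) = (1 8 9 10 16 3 6 7 11 4 5)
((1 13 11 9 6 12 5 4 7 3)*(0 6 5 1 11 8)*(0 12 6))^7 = ((1 13 8 12)(3 11 9 5 4 7))^7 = (1 12 8 13)(3 11 9 5 4 7)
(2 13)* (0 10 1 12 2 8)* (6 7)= (0 10 1 12 2 13 8)(6 7)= [10, 12, 13, 3, 4, 5, 7, 6, 0, 9, 1, 11, 2, 8]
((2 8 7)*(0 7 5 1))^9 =(0 8)(1 2)(5 7)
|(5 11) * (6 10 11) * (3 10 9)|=6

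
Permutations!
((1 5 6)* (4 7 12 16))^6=(4 12)(7 16)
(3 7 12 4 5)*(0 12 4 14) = (0 12 14)(3 7 4 5) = [12, 1, 2, 7, 5, 3, 6, 4, 8, 9, 10, 11, 14, 13, 0]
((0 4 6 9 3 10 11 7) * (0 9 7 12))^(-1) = ((0 4 6 7 9 3 10 11 12))^(-1) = (0 12 11 10 3 9 7 6 4)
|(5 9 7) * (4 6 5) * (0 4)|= 6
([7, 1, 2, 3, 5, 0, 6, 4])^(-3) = (0 7 4 5)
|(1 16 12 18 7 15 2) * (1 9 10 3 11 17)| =12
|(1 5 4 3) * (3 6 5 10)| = 3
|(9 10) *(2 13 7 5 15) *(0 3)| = |(0 3)(2 13 7 5 15)(9 10)| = 10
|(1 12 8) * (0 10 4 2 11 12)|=8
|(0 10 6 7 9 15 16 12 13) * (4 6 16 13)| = 10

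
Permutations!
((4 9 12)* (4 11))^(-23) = ((4 9 12 11))^(-23) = (4 9 12 11)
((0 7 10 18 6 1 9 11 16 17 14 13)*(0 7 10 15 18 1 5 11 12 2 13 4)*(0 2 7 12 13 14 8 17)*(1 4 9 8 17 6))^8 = (0 7 16 12 11 13 5 9 6 14 8 2 1 4 18 10 15)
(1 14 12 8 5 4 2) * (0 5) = [5, 14, 1, 3, 2, 4, 6, 7, 0, 9, 10, 11, 8, 13, 12] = (0 5 4 2 1 14 12 8)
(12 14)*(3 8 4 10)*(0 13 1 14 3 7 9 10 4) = (0 13 1 14 12 3 8)(7 9 10) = [13, 14, 2, 8, 4, 5, 6, 9, 0, 10, 7, 11, 3, 1, 12]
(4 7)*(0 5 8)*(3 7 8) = [5, 1, 2, 7, 8, 3, 6, 4, 0] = (0 5 3 7 4 8)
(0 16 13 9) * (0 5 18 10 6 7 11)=(0 16 13 9 5 18 10 6 7 11)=[16, 1, 2, 3, 4, 18, 7, 11, 8, 5, 6, 0, 12, 9, 14, 15, 13, 17, 10]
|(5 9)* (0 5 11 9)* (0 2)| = 6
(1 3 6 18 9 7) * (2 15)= (1 3 6 18 9 7)(2 15)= [0, 3, 15, 6, 4, 5, 18, 1, 8, 7, 10, 11, 12, 13, 14, 2, 16, 17, 9]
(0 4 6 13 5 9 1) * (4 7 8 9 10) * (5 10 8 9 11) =[7, 0, 2, 3, 6, 8, 13, 9, 11, 1, 4, 5, 12, 10] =(0 7 9 1)(4 6 13 10)(5 8 11)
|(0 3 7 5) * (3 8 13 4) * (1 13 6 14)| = |(0 8 6 14 1 13 4 3 7 5)| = 10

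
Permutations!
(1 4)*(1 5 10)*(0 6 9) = (0 6 9)(1 4 5 10) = [6, 4, 2, 3, 5, 10, 9, 7, 8, 0, 1]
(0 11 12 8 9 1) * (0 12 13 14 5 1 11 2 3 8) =(0 2 3 8 9 11 13 14 5 1 12) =[2, 12, 3, 8, 4, 1, 6, 7, 9, 11, 10, 13, 0, 14, 5]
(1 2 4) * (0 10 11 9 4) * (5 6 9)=(0 10 11 5 6 9 4 1 2)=[10, 2, 0, 3, 1, 6, 9, 7, 8, 4, 11, 5]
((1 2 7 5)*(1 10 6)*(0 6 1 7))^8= (0 6 7 5 10 1 2)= ((0 6 7 5 10 1 2))^8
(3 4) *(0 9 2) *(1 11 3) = (0 9 2)(1 11 3 4) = [9, 11, 0, 4, 1, 5, 6, 7, 8, 2, 10, 3]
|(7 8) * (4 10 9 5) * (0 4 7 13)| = 8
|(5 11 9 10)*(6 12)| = |(5 11 9 10)(6 12)| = 4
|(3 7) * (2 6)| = |(2 6)(3 7)| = 2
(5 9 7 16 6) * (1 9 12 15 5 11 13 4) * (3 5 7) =(1 9 3 5 12 15 7 16 6 11 13 4) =[0, 9, 2, 5, 1, 12, 11, 16, 8, 3, 10, 13, 15, 4, 14, 7, 6]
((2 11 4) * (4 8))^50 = (2 8)(4 11)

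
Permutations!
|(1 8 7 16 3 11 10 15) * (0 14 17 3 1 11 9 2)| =12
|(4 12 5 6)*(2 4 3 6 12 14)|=6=|(2 4 14)(3 6)(5 12)|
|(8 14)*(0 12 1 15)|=|(0 12 1 15)(8 14)|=4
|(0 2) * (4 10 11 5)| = |(0 2)(4 10 11 5)| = 4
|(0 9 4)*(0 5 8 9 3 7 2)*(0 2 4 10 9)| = 6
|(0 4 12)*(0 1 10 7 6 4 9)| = 6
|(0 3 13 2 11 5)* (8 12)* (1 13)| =|(0 3 1 13 2 11 5)(8 12)| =14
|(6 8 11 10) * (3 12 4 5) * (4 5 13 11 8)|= |(3 12 5)(4 13 11 10 6)|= 15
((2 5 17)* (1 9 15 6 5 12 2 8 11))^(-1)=((1 9 15 6 5 17 8 11)(2 12))^(-1)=(1 11 8 17 5 6 15 9)(2 12)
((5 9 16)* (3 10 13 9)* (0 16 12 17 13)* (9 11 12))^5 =((0 16 5 3 10)(11 12 17 13))^5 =(11 12 17 13)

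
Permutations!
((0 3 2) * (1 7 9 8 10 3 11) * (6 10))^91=((0 11 1 7 9 8 6 10 3 2))^91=(0 11 1 7 9 8 6 10 3 2)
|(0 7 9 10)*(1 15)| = 4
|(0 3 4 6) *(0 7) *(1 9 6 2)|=|(0 3 4 2 1 9 6 7)|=8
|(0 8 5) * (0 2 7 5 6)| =|(0 8 6)(2 7 5)| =3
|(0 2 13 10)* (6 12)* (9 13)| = |(0 2 9 13 10)(6 12)| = 10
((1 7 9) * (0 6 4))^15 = (9)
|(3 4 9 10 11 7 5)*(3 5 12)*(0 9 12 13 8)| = 21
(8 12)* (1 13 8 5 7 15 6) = (1 13 8 12 5 7 15 6) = [0, 13, 2, 3, 4, 7, 1, 15, 12, 9, 10, 11, 5, 8, 14, 6]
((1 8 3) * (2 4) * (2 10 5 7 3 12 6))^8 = (1 7 10 2 12)(3 5 4 6 8)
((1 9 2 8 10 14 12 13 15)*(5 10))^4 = (1 5 13 2 14)(8 12 9 10 15)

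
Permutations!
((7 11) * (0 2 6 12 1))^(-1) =(0 1 12 6 2)(7 11)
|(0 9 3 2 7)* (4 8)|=10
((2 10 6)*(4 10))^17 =(2 4 10 6)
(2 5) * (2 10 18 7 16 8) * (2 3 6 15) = (2 5 10 18 7 16 8 3 6 15) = [0, 1, 5, 6, 4, 10, 15, 16, 3, 9, 18, 11, 12, 13, 14, 2, 8, 17, 7]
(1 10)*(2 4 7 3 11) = (1 10)(2 4 7 3 11) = [0, 10, 4, 11, 7, 5, 6, 3, 8, 9, 1, 2]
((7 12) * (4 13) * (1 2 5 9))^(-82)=((1 2 5 9)(4 13)(7 12))^(-82)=(13)(1 5)(2 9)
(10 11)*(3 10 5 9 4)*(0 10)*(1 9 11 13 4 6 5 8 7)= (0 10 13 4 3)(1 9 6 5 11 8 7)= [10, 9, 2, 0, 3, 11, 5, 1, 7, 6, 13, 8, 12, 4]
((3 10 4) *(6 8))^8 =((3 10 4)(6 8))^8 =(3 4 10)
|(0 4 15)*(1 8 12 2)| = 12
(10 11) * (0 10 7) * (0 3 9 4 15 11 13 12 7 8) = (0 10 13 12 7 3 9 4 15 11 8) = [10, 1, 2, 9, 15, 5, 6, 3, 0, 4, 13, 8, 7, 12, 14, 11]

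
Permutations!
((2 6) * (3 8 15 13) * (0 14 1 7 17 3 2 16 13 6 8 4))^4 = ((0 14 1 7 17 3 4)(2 8 15 6 16 13))^4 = (0 17 14 3 1 4 7)(2 16 15)(6 8 13)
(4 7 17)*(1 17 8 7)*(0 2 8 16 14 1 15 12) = [2, 17, 8, 3, 15, 5, 6, 16, 7, 9, 10, 11, 0, 13, 1, 12, 14, 4] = (0 2 8 7 16 14 1 17 4 15 12)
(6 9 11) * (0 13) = (0 13)(6 9 11) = [13, 1, 2, 3, 4, 5, 9, 7, 8, 11, 10, 6, 12, 0]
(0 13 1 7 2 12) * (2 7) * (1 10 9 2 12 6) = (0 13 10 9 2 6 1 12) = [13, 12, 6, 3, 4, 5, 1, 7, 8, 2, 9, 11, 0, 10]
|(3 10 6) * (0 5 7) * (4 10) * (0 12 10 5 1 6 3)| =|(0 1 6)(3 4 5 7 12 10)| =6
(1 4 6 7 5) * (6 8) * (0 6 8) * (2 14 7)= (0 6 2 14 7 5 1 4)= [6, 4, 14, 3, 0, 1, 2, 5, 8, 9, 10, 11, 12, 13, 7]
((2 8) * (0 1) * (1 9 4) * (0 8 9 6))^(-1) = (0 6)(1 4 9 2 8)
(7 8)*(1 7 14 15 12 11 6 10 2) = (1 7 8 14 15 12 11 6 10 2) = [0, 7, 1, 3, 4, 5, 10, 8, 14, 9, 2, 6, 11, 13, 15, 12]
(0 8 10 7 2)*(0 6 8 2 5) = [2, 1, 6, 3, 4, 0, 8, 5, 10, 9, 7] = (0 2 6 8 10 7 5)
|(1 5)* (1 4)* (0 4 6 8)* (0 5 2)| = 12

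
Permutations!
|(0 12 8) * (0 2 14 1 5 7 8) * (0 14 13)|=|(0 12 14 1 5 7 8 2 13)|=9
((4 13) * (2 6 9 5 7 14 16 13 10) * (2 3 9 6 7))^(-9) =((2 7 14 16 13 4 10 3 9 5))^(-9) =(2 7 14 16 13 4 10 3 9 5)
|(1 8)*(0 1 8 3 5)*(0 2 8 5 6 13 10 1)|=|(1 3 6 13 10)(2 8 5)|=15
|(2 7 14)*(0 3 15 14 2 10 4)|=|(0 3 15 14 10 4)(2 7)|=6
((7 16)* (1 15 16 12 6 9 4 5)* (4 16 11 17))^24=(17)(6 12 7 16 9)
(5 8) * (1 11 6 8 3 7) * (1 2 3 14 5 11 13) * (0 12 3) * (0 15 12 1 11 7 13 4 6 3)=[1, 4, 15, 13, 6, 14, 8, 2, 7, 9, 10, 3, 0, 11, 5, 12]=(0 1 4 6 8 7 2 15 12)(3 13 11)(5 14)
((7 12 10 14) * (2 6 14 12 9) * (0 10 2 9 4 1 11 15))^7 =((0 10 12 2 6 14 7 4 1 11 15))^7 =(0 4 2 15 7 12 11 14 10 1 6)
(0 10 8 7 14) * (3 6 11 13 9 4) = (0 10 8 7 14)(3 6 11 13 9 4) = [10, 1, 2, 6, 3, 5, 11, 14, 7, 4, 8, 13, 12, 9, 0]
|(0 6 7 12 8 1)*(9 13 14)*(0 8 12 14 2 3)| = |(0 6 7 14 9 13 2 3)(1 8)| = 8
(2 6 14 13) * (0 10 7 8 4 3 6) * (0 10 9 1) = (0 9 1)(2 10 7 8 4 3 6 14 13) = [9, 0, 10, 6, 3, 5, 14, 8, 4, 1, 7, 11, 12, 2, 13]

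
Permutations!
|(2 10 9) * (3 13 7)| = |(2 10 9)(3 13 7)| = 3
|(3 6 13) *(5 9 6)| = |(3 5 9 6 13)| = 5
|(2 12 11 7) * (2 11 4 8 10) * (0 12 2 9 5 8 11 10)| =|(0 12 4 11 7 10 9 5 8)| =9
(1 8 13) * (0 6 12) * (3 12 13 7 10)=(0 6 13 1 8 7 10 3 12)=[6, 8, 2, 12, 4, 5, 13, 10, 7, 9, 3, 11, 0, 1]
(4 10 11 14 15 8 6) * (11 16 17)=(4 10 16 17 11 14 15 8 6)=[0, 1, 2, 3, 10, 5, 4, 7, 6, 9, 16, 14, 12, 13, 15, 8, 17, 11]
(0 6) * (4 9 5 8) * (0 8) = [6, 1, 2, 3, 9, 0, 8, 7, 4, 5] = (0 6 8 4 9 5)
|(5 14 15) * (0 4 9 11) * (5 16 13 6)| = 12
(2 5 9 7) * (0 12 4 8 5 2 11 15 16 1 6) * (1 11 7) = [12, 6, 2, 3, 8, 9, 0, 7, 5, 1, 10, 15, 4, 13, 14, 16, 11] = (0 12 4 8 5 9 1 6)(11 15 16)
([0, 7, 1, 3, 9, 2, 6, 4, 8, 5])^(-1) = [0, 2, 5, 3, 7, 9, 6, 1, 8, 4]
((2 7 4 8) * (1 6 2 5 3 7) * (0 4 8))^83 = (0 4)(1 2 6)(3 5 8 7)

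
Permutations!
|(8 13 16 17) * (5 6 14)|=12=|(5 6 14)(8 13 16 17)|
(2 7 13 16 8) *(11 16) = (2 7 13 11 16 8) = [0, 1, 7, 3, 4, 5, 6, 13, 2, 9, 10, 16, 12, 11, 14, 15, 8]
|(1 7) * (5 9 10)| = |(1 7)(5 9 10)| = 6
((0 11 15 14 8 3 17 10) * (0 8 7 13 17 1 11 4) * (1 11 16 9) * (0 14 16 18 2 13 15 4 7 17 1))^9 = ((0 7 15 16 9)(1 18 2 13)(3 11 4 14 17 10 8))^9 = (0 9 16 15 7)(1 18 2 13)(3 4 17 8 11 14 10)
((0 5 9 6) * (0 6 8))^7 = (0 8 9 5)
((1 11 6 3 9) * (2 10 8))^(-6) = (1 9 3 6 11)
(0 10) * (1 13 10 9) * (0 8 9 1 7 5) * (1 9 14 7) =[9, 13, 2, 3, 4, 0, 6, 5, 14, 1, 8, 11, 12, 10, 7] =(0 9 1 13 10 8 14 7 5)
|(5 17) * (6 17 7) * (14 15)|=|(5 7 6 17)(14 15)|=4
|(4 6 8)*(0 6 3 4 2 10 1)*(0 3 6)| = 7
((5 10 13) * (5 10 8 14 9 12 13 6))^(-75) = ((5 8 14 9 12 13 10 6))^(-75) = (5 13 14 6 12 8 10 9)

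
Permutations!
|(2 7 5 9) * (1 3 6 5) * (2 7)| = |(1 3 6 5 9 7)| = 6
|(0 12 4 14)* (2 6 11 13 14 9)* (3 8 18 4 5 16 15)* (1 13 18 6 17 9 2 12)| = 52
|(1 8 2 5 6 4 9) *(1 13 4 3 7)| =|(1 8 2 5 6 3 7)(4 9 13)| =21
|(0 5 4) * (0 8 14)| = 5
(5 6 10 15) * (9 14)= [0, 1, 2, 3, 4, 6, 10, 7, 8, 14, 15, 11, 12, 13, 9, 5]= (5 6 10 15)(9 14)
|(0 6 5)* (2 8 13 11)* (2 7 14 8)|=15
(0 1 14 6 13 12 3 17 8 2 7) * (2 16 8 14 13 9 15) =(0 1 13 12 3 17 14 6 9 15 2 7)(8 16) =[1, 13, 7, 17, 4, 5, 9, 0, 16, 15, 10, 11, 3, 12, 6, 2, 8, 14]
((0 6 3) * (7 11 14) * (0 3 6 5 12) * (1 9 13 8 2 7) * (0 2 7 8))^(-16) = ((0 5 12 2 8 7 11 14 1 9 13))^(-16) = (0 11 5 14 12 1 2 9 8 13 7)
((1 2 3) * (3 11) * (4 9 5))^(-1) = (1 3 11 2)(4 5 9)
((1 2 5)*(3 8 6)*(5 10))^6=((1 2 10 5)(3 8 6))^6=(1 10)(2 5)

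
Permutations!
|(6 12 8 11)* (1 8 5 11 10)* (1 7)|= |(1 8 10 7)(5 11 6 12)|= 4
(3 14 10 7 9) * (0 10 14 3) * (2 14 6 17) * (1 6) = [10, 6, 14, 3, 4, 5, 17, 9, 8, 0, 7, 11, 12, 13, 1, 15, 16, 2] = (0 10 7 9)(1 6 17 2 14)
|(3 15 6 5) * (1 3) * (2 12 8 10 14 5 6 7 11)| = |(1 3 15 7 11 2 12 8 10 14 5)| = 11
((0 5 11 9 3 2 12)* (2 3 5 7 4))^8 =((0 7 4 2 12)(5 11 9))^8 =(0 2 7 12 4)(5 9 11)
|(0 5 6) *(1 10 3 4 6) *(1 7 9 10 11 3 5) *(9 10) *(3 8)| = |(0 1 11 8 3 4 6)(5 7 10)| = 21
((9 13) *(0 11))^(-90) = (13)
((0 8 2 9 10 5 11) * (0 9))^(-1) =(0 2 8)(5 10 9 11)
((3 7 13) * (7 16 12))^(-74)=(3 16 12 7 13)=((3 16 12 7 13))^(-74)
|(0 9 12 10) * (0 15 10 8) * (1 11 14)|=|(0 9 12 8)(1 11 14)(10 15)|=12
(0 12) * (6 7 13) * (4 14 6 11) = [12, 1, 2, 3, 14, 5, 7, 13, 8, 9, 10, 4, 0, 11, 6] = (0 12)(4 14 6 7 13 11)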